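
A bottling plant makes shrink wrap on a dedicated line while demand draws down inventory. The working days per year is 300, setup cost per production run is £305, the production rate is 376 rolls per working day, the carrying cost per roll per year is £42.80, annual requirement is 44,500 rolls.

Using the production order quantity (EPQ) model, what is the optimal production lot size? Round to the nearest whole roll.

d = 44,500/300 = 148.3333 rolls/day;  effective holding cost H(1 − d/p) = 42.8·(1 − 148.3333/376) = 25.91525
Q* = √(2DS / H_eff) = √(2·44,500·305 / 25.91525) ≈ 1,023.45

1,023 rolls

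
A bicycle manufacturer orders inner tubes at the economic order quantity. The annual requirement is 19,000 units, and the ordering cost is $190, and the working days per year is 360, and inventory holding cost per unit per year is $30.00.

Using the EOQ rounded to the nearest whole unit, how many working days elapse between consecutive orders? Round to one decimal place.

Optimal lot size Q* = (2 × 19,000 × $190 / $30)^½ ≈ 490.58 → Q = 491 units
Cycle time = (working days × Q)/D = (360 × 491) / 19,000 = 9.303 days

9.3 days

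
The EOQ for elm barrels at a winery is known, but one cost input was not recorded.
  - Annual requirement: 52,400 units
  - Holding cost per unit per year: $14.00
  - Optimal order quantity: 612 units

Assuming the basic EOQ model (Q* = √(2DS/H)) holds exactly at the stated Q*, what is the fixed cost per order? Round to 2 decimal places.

Since Q* = (2DS/H)^½, squaring gives Q*²·H = 2DS.
S = Q²H / (2D) = 612² × 14 / (2 × 52,400) = 50.0345

$50.03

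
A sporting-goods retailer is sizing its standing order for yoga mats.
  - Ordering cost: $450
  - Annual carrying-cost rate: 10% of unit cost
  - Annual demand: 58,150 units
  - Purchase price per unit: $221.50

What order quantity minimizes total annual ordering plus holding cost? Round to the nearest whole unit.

1,537 units

Holding cost per unit per year: H = 10% × $221.5 = $22.1500
Q* = √(2·D·S / H) = √(2·58,150·450 / 22.15) = √2,362,754.0 ≈ 1,537.13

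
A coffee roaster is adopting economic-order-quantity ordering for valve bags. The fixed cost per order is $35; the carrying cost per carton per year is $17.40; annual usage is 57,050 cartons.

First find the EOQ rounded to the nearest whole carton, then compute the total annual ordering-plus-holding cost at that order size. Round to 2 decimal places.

$8,335.88

2DS/H = 2·57,050·35/17.4 = 229,511.49
EOQ = √229,511.49 ≈ 479.07 → Q = 479 cartons
Ordering: D/Q × S = 57,050/479 × $35 = $4,168.58
Holding:  Q/2 × H = 479/2 × $17.4 = $4,167.30
Total = $4,168.58 + $4,167.30 = $8,335.88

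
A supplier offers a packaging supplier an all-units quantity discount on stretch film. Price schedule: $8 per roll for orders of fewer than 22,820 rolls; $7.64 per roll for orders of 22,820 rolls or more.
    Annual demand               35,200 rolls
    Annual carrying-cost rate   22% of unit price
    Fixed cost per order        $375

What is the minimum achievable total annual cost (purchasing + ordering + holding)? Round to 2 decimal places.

H₁ = 22%×$8 = $1.7600;  H₂ = 22%×$7.64 = $1.6808
EOQ₁ = √(2×35,200×375/1.7600) = 3,872.98  (< 22,820, feasible at tier 1)
EOQ₂ = √(2×35,200×375/1.6808) = 3,963.18  (< 22,820 → use Q = 22,820 at tier-2 price)
TC(tier 1 (EOQ₁), Q≈3,873.0) = $288,416.45
TC(tier 2, Q≈22,820.0) = $288,684.37
Minimum at tier 1 (EOQ₁): $288,416.45

$288,416.45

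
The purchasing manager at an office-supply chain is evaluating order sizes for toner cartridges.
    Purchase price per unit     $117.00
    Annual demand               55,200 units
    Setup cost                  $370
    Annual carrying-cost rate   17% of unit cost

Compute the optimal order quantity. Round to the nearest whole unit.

H = i·C = 0.17 × $117 = $19.8900 per unit-year
EOQ = √(2DS/H) = √(2 × 55,200 × 370 / 19.89)
    = √(2,053,695.32) ≈ 1,433.07

1,433 units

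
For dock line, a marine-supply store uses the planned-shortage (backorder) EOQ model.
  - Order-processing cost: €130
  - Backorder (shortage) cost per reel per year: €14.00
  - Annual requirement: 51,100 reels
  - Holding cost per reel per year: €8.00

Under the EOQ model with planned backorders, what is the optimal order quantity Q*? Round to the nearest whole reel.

1,615 reels

Basic EOQ = √(2·51,100·130/8) = 1,288.701
Backorder adjustment √((H+b)/b) = √((8+14)/14) = 1.2536
Q* = 1,288.701 × 1.2536 ≈ 1,615.47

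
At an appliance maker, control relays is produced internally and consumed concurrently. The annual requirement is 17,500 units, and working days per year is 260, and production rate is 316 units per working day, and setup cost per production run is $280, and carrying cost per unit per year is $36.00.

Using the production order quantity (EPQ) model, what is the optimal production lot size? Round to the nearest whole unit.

Daily demand d = 17,500/260 = 67.308; p = 316; 1 − d/p = 0.78700
EPQ = √(2DS / (H(1 − d/p)))
    = √(2 × 17,500 × 280 / (36 × 0.78700)) ≈ 588.13

588 units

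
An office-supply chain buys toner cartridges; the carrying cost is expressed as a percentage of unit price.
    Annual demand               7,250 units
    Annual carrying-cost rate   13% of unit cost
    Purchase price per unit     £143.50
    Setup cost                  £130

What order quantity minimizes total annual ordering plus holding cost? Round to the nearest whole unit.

318 units

Holding cost per unit per year: H = 13% × £143.5 = £18.6550
Optimal lot size Q* = (2 × 7,250 × £130 / £18.655)^½ ≈ 317.88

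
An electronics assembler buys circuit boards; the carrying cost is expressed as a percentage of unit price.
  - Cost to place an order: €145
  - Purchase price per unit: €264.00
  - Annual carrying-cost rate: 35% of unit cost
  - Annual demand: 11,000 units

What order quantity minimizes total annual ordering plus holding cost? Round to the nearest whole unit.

186 units

H = i·C = 0.35 × €264 = €92.4000 per unit-year
EOQ = √(2DS/H) = √(2 × 11,000 × 145 / 92.4)
    = √(34,523.81) ≈ 185.81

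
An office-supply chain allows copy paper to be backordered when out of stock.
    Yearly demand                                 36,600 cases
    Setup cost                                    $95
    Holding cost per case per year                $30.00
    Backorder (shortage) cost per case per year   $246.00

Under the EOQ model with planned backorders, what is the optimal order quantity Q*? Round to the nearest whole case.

Basic EOQ = √(2·36,600·95/30) = 481.456
Backorder adjustment √((H+b)/b) = √((30+246)/246) = 1.0592
Q* = 481.456 × 1.0592 ≈ 509.97

510 cases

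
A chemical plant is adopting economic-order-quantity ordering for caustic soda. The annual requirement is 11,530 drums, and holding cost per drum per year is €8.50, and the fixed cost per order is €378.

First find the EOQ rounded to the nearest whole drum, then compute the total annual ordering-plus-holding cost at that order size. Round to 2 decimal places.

EOQ = √(2DS/H) = √(2 × 11,530 × 378 / 8.5)
    = √(1,025,491.76) ≈ 1,012.67 → Q = 1,013 drums
Annual ordering cost = (D/Q)·S = (11,530/1,013) × 378 = €4,302.41
Annual holding cost  = (Q/2)·H = (1,013/2) × 8.5 = €4,305.25
Total = €4,302.41 + €4,305.25 = €8,607.66

€8,607.66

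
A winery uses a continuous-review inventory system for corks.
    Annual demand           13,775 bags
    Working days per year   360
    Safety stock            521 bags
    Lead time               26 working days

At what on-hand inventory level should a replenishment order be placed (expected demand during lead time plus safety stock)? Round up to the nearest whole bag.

Daily demand d = 13,775 / 360 = 38.264 bags/day
Demand during lead time = 38.264 × 26 = 994.86
Reorder point = 994.86 + 521 = 1,515.86 → round up

1,516 bags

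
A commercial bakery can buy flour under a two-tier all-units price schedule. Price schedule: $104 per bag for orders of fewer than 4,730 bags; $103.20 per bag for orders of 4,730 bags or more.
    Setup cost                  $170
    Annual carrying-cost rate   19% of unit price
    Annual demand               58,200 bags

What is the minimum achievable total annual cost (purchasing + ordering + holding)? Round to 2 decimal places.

$6,054,704.67

H₁ = 19%×$104 = $19.7600;  H₂ = 19%×$103.20 = $19.6080
EOQ₁ = √(2×58,200×170/19.7600) = 1,000.71  (< 4,730, feasible at tier 1)
EOQ₂ = √(2×58,200×170/19.6080) = 1,004.58  (< 4,730 → use Q = 4,730 at tier-2 price)
TC(tier 1 (EOQ₁), Q≈1,000.7) = $6,072,574.00
TC(tier 2, Q≈4,730.0) = $6,054,704.67
Minimum at tier 2: $6,054,704.67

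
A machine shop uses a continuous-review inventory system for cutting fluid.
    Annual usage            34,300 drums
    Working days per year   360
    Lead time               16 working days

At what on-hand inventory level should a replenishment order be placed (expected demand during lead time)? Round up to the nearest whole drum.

Daily demand d = 34,300 / 360 = 95.278 drums/day
Demand during lead time = 95.278 × 16 = 1,524.44
Reorder point = 1,524.44 → round up

1,525 drums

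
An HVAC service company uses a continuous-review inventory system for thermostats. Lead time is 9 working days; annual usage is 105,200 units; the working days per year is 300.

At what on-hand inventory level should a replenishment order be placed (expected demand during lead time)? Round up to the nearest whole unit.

3,156 units

Daily demand d = 105,200 / 300 = 350.667 units/day
Demand during lead time = 350.667 × 9 = 3,156.00
Reorder point = 3,156.00 → round up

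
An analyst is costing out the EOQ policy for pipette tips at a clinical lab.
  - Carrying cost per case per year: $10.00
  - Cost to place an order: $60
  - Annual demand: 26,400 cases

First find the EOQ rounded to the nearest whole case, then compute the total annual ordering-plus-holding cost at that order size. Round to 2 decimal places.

Q* = √(2·D·S / H) = √(2·26,400·60 / 10) = √316,800.0 ≈ 562.85 → Q = 563 cases
Ordering: D/Q × S = 26,400/563 × $60 = $2,813.50
Holding:  Q/2 × H = 563/2 × $10 = $2,815.00
Total = $2,813.50 + $2,815.00 = $5,628.50

$5,628.50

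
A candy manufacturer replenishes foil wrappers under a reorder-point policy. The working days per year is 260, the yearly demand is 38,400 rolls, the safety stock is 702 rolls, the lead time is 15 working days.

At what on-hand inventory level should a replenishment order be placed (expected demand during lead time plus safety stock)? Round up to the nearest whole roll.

2,918 rolls

Daily demand d = 38,400 / 260 = 147.692 rolls/day
Demand during lead time = 147.692 × 15 = 2,215.38
Reorder point = 2,215.38 + 702 = 2,917.38 → round up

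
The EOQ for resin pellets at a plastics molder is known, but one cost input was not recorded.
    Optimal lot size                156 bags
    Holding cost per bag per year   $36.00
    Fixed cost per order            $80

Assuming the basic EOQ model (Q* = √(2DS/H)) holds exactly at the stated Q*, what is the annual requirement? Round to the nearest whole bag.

From Q* = √(2DS/H) ⇒ Q*² = 2DS/H.
D = Q²H / (2S) = 156² × 36 / (2 × 80) = 5,475.60

5,476 bags per year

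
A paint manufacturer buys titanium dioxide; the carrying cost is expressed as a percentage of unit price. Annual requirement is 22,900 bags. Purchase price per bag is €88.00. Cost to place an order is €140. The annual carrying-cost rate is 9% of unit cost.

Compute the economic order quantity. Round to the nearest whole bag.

900 bags

Carrying cost H = €88 × 9% = €7.9200/bag/yr
EOQ = √(2DS/H) = √(2 × 22,900 × 140 / 7.92)
    = √(809,595.96) ≈ 899.78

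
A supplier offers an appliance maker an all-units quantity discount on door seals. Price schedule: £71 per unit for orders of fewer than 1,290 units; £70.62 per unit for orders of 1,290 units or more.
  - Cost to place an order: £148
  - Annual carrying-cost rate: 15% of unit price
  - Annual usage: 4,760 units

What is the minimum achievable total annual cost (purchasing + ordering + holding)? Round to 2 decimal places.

£341,833.68

H₁ = 15%×£71 = £10.6500;  H₂ = 15%×£70.62 = £10.5930
EOQ₁ = √(2×4,760×148/10.6500) = 363.73  (< 1,290, feasible at tier 1)
EOQ₂ = √(2×4,760×148/10.5930) = 364.70  (< 1,290 → use Q = 1,290 at tier-2 price)
TC(tier 1 (EOQ₁), Q≈363.7) = £341,833.68
TC(tier 2, Q≈1,290.0) = £343,529.79
Minimum at tier 1 (EOQ₁): £341,833.68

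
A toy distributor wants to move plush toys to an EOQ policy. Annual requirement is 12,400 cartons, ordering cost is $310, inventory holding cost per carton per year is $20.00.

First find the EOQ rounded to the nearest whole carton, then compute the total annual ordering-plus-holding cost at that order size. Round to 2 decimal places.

$12,400.00

Optimal lot size Q* = (2 × 12,400 × $310 / $20)^½ ≈ 620.00 → Q = 620 cartons
Annual ordering cost = (D/Q)·S = (12,400/620) × 310 = $6,200.00
Annual holding cost  = (Q/2)·H = (620/2) × 20 = $6,200.00
Total = $6,200.00 + $6,200.00 = $12,400.00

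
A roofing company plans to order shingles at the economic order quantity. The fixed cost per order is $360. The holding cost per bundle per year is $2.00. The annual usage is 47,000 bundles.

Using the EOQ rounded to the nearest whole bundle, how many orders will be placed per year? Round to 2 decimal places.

EOQ = √(2DS/H) = √(2 × 47,000 × 360 / 2)
    = √(16,920,000.00) ≈ 4,113.39 → Q = 4,113
N = D/Q = 47,000/4,113 ≈ 11.427 orders/yr

11.43 orders per year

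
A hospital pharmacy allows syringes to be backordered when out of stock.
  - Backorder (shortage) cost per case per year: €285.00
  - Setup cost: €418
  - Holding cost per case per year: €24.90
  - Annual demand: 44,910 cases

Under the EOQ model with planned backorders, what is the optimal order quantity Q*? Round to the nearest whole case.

1,280 cases

Basic EOQ = √(2·44,910·418/24.9) = 1,227.934
Backorder adjustment √((H+b)/b) = √((24.9+285)/285) = 1.0428
Q* = 1,227.934 × 1.0428 ≈ 1,280.45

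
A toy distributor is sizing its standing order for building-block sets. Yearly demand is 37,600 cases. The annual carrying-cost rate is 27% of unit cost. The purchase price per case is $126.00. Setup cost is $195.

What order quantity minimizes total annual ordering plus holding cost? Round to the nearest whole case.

Carrying cost H = $126 × 27% = $34.0200/case/yr
2DS/H = 2·37,600·195/34.02 = 431,040.56
EOQ = √431,040.56 ≈ 656.54

657 cases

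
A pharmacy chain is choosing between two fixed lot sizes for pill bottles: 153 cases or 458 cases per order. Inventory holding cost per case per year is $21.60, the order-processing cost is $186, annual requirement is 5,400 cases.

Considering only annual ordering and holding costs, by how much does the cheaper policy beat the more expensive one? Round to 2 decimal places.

$1,077.69

For each Q, cost = (D/Q)·S + (Q/2)·H.
TC(153) = (5,400/153)×186 + (153/2)×21.6 = $8,217.11
TC(458) = (5,400/458)×186 + (458/2)×21.6 = $7,139.41
|ΔTC| = |$8,217.11 − $7,139.41| = $1,077.69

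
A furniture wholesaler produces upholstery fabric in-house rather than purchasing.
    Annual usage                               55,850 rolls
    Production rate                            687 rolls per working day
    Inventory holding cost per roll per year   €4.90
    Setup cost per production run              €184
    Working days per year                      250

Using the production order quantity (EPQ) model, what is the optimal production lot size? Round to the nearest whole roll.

Daily demand d = 55,850/250 = 223.400; p = 687; 1 − d/p = 0.67482
EPQ = √(2DS / (H(1 − d/p)))
    = √(2 × 55,850 × 184 / (4.9 × 0.67482)) ≈ 2,493.13

2,493 rolls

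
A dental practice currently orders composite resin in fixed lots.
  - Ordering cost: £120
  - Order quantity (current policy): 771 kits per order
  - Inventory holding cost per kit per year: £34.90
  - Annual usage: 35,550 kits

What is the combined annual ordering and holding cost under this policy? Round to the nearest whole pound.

£18,987

Annual ordering cost = (D/Q)·S = (35,550/771) × 120 = £5,533.07
Annual holding cost  = (Q/2)·H = (771/2) × 34.9 = £13,453.95
Total = £5,533.07 + £13,453.95 = £18,987.02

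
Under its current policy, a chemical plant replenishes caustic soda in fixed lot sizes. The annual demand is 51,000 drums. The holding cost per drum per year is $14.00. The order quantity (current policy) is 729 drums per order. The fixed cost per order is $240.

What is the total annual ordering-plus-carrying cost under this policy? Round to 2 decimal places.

Orders/yr = 51,000/729 = 69.959; ordering cost = 69.959 × $240 = $16,790.12
Average inventory = 729/2 = 364.5; holding cost = 364.5 × $14 = $5,103.00
Total = $16,790.12 + $5,103.00 = $21,893.12

$21,893.12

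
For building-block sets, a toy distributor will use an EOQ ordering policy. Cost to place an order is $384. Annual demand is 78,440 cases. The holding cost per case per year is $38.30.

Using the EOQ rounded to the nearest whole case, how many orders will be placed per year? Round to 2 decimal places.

62.55 orders per year

Optimal lot size Q* = (2 × 78,440 × $384 / $38.3)^½ ≈ 1,254.15 → Q = 1,254
Orders per year = D/Q = 78,440 / 1,254 = 62.552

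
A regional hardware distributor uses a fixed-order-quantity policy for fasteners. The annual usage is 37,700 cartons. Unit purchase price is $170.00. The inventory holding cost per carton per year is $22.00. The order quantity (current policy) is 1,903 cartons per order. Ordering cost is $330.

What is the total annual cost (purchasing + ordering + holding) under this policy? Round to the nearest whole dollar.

Annual ordering cost = (D/Q)·S = (37,700/1,903) × 330 = $6,537.57
Annual holding cost  = (Q/2)·H = (1,903/2) × 22 = $20,933.00
Purchase cost = D·C = 37,700 × 170 = $6,409,000.00
Total = $6,537.57 + $20,933.00 + $6,409,000.00 = $6,436,470.57

$6,436,471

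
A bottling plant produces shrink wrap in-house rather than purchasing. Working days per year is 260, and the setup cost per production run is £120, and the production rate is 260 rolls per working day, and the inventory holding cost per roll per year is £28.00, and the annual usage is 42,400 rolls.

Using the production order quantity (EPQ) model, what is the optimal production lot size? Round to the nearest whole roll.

Daily demand d = 42,400/260 = 163.077; p = 260; 1 − d/p = 0.37278
EPQ = √(2DS / (H(1 − d/p)))
    = √(2 × 42,400 × 120 / (28 × 0.37278)) ≈ 987.38

987 rolls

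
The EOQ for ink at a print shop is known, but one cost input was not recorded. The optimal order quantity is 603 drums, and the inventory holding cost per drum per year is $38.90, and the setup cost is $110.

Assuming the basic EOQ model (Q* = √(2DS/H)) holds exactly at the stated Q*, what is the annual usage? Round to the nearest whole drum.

64,293 drums per year

EOQ relation: Q² = 2DS/H, so rearrange for the unknown.
D = Q²H / (2S) = 603² × 38.9 / (2 × 110) = 64,292.68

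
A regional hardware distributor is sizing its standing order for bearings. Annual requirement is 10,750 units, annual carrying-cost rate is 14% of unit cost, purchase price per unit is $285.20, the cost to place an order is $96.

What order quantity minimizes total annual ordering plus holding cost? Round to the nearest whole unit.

Carrying cost H = $285.2 × 14% = $39.9280/unit/yr
Q* = √(2·D·S / H) = √(2·10,750·96 / 39.928) = √51,693.0 ≈ 227.36

227 units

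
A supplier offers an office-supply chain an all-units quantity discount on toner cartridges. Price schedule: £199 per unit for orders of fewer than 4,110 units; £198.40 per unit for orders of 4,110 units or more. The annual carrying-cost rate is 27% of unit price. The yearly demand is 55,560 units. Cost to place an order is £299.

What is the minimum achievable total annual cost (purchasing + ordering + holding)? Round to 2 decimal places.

£11,098,691.31

H₁ = 27%×£199 = £53.7300;  H₂ = 27%×£198.40 = £53.5680
EOQ₁ = √(2×55,560×299/53.7300) = 786.36  (< 4,110, feasible at tier 1)
EOQ₂ = √(2×55,560×299/53.5680) = 787.55  (< 4,110 → use Q = 4,110 at tier-2 price)
TC(tier 1 (EOQ₁), Q≈786.4) = £11,098,691.31
TC(tier 2, Q≈4,110.0) = £11,137,228.20
Minimum at tier 1 (EOQ₁): £11,098,691.31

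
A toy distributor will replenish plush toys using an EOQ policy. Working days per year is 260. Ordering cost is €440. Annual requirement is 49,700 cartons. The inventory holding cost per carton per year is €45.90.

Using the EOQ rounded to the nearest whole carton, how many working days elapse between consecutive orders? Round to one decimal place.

5.1 days

EOQ = √(2DS/H) = √(2 × 49,700 × 440 / 45.9)
    = √(952,854.03) ≈ 976.14 → Q = 976 cartons
Cycle time = (working days × Q)/D = (260 × 976) / 49,700 = 5.106 days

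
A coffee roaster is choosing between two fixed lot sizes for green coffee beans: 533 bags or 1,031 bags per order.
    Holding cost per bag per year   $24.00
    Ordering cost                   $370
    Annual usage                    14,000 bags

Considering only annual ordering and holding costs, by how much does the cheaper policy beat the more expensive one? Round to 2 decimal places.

$1,281.67

For each Q, cost = (D/Q)·S + (Q/2)·H.
TC(533) = (14,000/533)×370 + (533/2)×24 = $16,114.57
TC(1,031) = (14,000/1,031)×370 + (1,031/2)×24 = $17,396.25
|ΔTC| = |$16,114.57 − $17,396.25| = $1,281.67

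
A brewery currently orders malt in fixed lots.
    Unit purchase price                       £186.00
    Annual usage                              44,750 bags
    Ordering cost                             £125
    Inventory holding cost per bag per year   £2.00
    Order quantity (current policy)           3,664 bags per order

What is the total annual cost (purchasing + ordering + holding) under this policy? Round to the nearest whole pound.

£8,328,691

Orders/yr = 44,750/3,664 = 12.213; ordering cost = 12.213 × £125 = £1,526.68
Average inventory = 3,664/2 = 1832; holding cost = 1832 × £2 = £3,664.00
Purchase cost = D·C = 44,750 × 186 = £8,323,500.00
Total = £1,526.68 + £3,664.00 + £8,323,500.00 = £8,328,690.68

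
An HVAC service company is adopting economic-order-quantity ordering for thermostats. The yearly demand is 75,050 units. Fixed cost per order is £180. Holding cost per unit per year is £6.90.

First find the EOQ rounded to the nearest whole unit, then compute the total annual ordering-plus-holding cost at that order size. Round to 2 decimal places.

£13,653.72

EOQ = √(2DS/H) = √(2 × 75,050 × 180 / 6.9)
    = √(3,915,652.17) ≈ 1,978.80 → Q = 1,979 units
Orders/yr = 75,050/1,979 = 37.923; ordering cost = 37.923 × £180 = £6,826.17
Average inventory = 1,979/2 = 989.5; holding cost = 989.5 × £6.9 = £6,827.55
Total = £6,826.17 + £6,827.55 = £13,653.72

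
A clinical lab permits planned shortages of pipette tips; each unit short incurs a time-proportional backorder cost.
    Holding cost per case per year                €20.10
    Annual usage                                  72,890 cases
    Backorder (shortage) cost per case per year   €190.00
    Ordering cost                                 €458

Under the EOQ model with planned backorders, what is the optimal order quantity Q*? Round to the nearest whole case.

1,917 cases

Basic EOQ = √(2·72,890·458/20.1) = 1,822.568
Backorder adjustment √((H+b)/b) = √((20.1+190)/190) = 1.0516
Q* = 1,822.568 × 1.0516 ≈ 1,916.55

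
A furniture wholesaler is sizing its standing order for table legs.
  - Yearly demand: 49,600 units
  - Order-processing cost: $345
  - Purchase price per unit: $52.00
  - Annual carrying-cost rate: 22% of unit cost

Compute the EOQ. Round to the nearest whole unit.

Holding cost per unit per year: H = 22% × $52 = $11.4400
Optimal lot size Q* = (2 × 49,600 × $345 / $11.44)^½ ≈ 1,729.63

1,730 units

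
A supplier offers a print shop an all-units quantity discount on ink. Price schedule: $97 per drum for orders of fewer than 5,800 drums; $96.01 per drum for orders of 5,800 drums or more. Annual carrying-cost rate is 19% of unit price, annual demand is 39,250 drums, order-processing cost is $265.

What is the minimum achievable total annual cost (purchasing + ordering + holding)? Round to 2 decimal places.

$3,823,087.33

H₁ = 19%×$97 = $18.4300;  H₂ = 19%×$96.01 = $18.2419
EOQ₁ = √(2×39,250×265/18.4300) = 1,062.42  (< 5,800, feasible at tier 1)
EOQ₂ = √(2×39,250×265/18.2419) = 1,067.88  (< 5,800 → use Q = 5,800 at tier-2 price)
TC(tier 1 (EOQ₁), Q≈1,062.4) = $3,826,830.35
TC(tier 2, Q≈5,800.0) = $3,823,087.33
Minimum at tier 2: $3,823,087.33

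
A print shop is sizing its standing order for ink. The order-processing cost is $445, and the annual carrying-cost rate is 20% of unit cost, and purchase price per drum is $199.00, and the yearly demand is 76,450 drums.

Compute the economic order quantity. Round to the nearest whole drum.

Holding cost per drum per year: H = 20% × $199 = $39.8000
2DS/H = 2·76,450·445/39.8 = 1,709,560.30
EOQ = √1,709,560.30 ≈ 1,307.50

1,308 drums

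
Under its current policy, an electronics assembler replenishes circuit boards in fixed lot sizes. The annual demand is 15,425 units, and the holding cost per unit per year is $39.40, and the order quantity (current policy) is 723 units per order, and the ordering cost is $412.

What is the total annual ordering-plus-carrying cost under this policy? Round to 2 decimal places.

$23,033.00

Annual ordering cost = (D/Q)·S = (15,425/723) × 412 = $8,789.90
Annual holding cost  = (Q/2)·H = (723/2) × 39.4 = $14,243.10
Total = $8,789.90 + $14,243.10 = $23,033.00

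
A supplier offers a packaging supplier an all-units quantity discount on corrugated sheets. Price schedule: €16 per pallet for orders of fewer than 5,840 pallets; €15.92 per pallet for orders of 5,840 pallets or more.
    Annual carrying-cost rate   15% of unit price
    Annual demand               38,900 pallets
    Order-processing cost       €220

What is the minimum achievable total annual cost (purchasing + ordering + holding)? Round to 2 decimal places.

H₁ = 15%×€16 = €2.4000;  H₂ = 15%×€15.92 = €2.3880
EOQ₁ = √(2×38,900×220/2.4000) = 2,670.52  (< 5,840, feasible at tier 1)
EOQ₂ = √(2×38,900×220/2.3880) = 2,677.22  (< 5,840 → use Q = 5,840 at tier-2 price)
TC(tier 1 (EOQ₁), Q≈2,670.5) = €628,809.24
TC(tier 2, Q≈5,840.0) = €627,726.37
Minimum at tier 2: €627,726.37

€627,726.37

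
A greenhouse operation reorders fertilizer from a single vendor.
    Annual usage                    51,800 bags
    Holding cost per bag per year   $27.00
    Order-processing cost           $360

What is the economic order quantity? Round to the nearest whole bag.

Q* = √(2·D·S / H) = √(2·51,800·360 / 27) = √1,381,333.3 ≈ 1,175.30

1,175 bags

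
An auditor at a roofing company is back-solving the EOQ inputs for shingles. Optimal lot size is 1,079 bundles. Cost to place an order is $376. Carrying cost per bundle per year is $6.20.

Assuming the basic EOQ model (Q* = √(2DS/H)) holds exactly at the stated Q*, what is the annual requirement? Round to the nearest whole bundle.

Since Q* = (2DS/H)^½, squaring gives Q*²·H = 2DS.
D = Q²H / (2S) = 1,079² × 6.2 / (2 × 376) = 9,598.80

9,599 bundles per year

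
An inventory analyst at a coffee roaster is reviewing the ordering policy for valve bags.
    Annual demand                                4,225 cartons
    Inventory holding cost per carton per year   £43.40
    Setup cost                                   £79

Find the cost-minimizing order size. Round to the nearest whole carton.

124 cartons

Q* = √(2·D·S / H) = √(2·4,225·79 / 43.4) = √15,381.3 ≈ 124.02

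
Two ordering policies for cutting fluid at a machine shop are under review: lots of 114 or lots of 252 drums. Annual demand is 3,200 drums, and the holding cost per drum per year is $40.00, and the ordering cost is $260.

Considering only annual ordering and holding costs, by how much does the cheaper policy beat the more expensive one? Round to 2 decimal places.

$1,236.66

For each Q, cost = (D/Q)·S + (Q/2)·H.
TC(114) = (3,200/114)×260 + (114/2)×40 = $9,578.25
TC(252) = (3,200/252)×260 + (252/2)×40 = $8,341.59
|ΔTC| = |$9,578.25 − $8,341.59| = $1,236.66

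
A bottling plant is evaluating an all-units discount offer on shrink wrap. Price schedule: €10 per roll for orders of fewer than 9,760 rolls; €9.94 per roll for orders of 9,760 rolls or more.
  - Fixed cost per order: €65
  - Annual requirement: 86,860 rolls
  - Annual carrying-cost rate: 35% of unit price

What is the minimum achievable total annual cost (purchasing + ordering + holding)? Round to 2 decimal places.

€874,886.60

H₁ = 35%×€10 = €3.5000;  H₂ = 35%×€9.94 = €3.4790
EOQ₁ = √(2×86,860×65/3.5000) = 1,796.17  (< 9,760, feasible at tier 1)
EOQ₂ = √(2×86,860×65/3.4790) = 1,801.58  (< 9,760 → use Q = 9,760 at tier-2 price)
TC(tier 1 (EOQ₁), Q≈1,796.2) = €874,886.60
TC(tier 2, Q≈9,760.0) = €880,944.39
Minimum at tier 1 (EOQ₁): €874,886.60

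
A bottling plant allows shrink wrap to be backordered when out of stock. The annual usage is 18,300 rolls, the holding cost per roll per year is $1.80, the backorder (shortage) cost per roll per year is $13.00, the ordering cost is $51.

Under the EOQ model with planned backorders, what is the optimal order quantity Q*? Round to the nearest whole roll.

Basic EOQ = √(2·18,300·51/1.8) = 1,018.332
Backorder adjustment √((H+b)/b) = √((1.8+13)/13) = 1.0670
Q* = 1,018.332 × 1.0670 ≈ 1,086.55

1,087 rolls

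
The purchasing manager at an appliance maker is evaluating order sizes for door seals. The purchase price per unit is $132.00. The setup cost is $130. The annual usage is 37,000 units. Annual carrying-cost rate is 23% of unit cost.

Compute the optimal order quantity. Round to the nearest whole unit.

Holding cost per unit per year: H = 23% × $132 = $30.3600
Optimal lot size Q* = (2 × 37,000 × $130 / $30.36)^½ ≈ 562.91

563 units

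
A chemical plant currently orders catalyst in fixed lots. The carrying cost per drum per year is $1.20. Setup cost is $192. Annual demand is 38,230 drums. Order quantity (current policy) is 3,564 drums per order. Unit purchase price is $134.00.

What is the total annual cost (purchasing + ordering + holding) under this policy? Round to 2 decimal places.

Ordering: D/Q × S = 38,230/3,564 × $192 = $2,059.53
Holding:  Q/2 × H = 3,564/2 × $1.2 = $2,138.40
Purchase cost = D·C = 38,230 × 134 = $5,122,820.00
Total = $2,059.53 + $2,138.40 + $5,122,820.00 = $5,127,017.93

$5,127,017.93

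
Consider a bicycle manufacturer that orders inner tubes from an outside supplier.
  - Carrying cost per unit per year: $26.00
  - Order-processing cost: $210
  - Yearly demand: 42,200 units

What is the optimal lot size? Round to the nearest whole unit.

Q* = √(2·D·S / H) = √(2·42,200·210 / 26) = √681,692.3 ≈ 825.65

826 units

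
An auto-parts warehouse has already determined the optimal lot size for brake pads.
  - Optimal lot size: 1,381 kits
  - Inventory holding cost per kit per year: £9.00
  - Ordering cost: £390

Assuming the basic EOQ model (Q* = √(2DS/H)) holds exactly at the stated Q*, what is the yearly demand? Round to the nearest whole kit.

22,006 kits per year

EOQ relation: Q² = 2DS/H, so rearrange for the unknown.
D = Q²H / (2S) = 1,381² × 9 / (2 × 390) = 22,005.70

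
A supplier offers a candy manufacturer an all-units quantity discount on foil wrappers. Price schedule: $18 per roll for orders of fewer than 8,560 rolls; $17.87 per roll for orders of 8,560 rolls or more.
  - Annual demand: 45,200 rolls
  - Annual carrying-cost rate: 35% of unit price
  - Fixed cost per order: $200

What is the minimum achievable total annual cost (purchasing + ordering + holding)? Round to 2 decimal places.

H₁ = 35%×$18 = $6.3000;  H₂ = 35%×$17.87 = $6.2545
EOQ₁ = √(2×45,200×200/6.3000) = 1,694.06  (< 8,560, feasible at tier 1)
EOQ₂ = √(2×45,200×200/6.2545) = 1,700.21  (< 8,560 → use Q = 8,560 at tier-2 price)
TC(tier 1 (EOQ₁), Q≈1,694.1) = $824,272.58
TC(tier 2, Q≈8,560.0) = $835,549.33
Minimum at tier 1 (EOQ₁): $824,272.58

$824,272.58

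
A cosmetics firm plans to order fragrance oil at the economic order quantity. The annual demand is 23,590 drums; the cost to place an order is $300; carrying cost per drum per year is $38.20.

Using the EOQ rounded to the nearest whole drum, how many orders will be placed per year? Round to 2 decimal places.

38.74 orders per year

2DS/H = 2·23,590·300/38.2 = 370,523.56
EOQ = √370,523.56 ≈ 608.71 → Q = 609
Orders per year = D/Q = 23,590 / 609 = 38.736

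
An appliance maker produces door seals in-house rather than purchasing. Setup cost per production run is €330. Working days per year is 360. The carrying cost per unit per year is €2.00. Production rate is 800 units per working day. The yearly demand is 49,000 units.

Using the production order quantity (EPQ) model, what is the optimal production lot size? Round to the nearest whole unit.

4,414 units

d = 49,000/360 = 136.1111 units/day;  effective holding cost H(1 − d/p) = 2·(1 − 136.1111/800) = 1.65972
Q* = √(2DS / H_eff) = √(2·49,000·330 / 1.65972) ≈ 4,414.20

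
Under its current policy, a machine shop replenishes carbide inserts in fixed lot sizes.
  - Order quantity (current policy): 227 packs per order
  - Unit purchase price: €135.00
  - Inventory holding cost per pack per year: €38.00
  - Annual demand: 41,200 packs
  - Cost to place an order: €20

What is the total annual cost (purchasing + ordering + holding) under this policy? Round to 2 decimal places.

€5,569,942.96

Ordering: D/Q × S = 41,200/227 × €20 = €3,629.96
Holding:  Q/2 × H = 227/2 × €38 = €4,313.00
Purchase cost = D·C = 41,200 × 135 = €5,562,000.00
Total = €3,629.96 + €4,313.00 + €5,562,000.00 = €5,569,942.96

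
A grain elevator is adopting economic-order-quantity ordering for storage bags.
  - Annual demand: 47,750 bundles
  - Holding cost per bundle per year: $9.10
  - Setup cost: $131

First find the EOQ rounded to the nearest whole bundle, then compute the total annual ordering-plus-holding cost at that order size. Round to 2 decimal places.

$10,669.84

EOQ = √(2DS/H) = √(2 × 47,750 × 131 / 9.1)
    = √(1,374,780.22) ≈ 1,172.51 → Q = 1,173 bundles
Ordering: D/Q × S = 47,750/1,173 × $131 = $5,332.69
Holding:  Q/2 × H = 1,173/2 × $9.1 = $5,337.15
Total = $5,332.69 + $5,337.15 = $10,669.84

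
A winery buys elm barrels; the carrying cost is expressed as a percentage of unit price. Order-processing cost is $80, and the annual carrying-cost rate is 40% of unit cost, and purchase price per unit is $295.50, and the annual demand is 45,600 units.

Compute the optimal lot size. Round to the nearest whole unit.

Carrying cost H = $295.5 × 40% = $118.2000/unit/yr
EOQ = √(2DS/H) = √(2 × 45,600 × 80 / 118.2)
    = √(61,725.89) ≈ 248.45

248 units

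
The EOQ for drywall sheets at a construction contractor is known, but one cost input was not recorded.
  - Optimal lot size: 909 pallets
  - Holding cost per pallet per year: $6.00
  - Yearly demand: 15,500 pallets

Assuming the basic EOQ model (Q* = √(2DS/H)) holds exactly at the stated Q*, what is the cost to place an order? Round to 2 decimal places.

$159.93

Since Q* = (2DS/H)^½, squaring gives Q*²·H = 2DS.
S = Q²H / (2D) = 909² × 6 / (2 × 15,500) = 159.9254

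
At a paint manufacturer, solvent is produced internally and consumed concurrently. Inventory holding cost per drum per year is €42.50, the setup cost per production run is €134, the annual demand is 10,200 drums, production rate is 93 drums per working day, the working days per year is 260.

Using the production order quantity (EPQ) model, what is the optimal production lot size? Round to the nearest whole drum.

Daily demand d = 10,200/260 = 39.231; p = 93; 1 − d/p = 0.57816
EPQ = √(2DS / (H(1 − d/p)))
    = √(2 × 10,200 × 134 / (42.5 × 0.57816)) ≈ 333.54

334 drums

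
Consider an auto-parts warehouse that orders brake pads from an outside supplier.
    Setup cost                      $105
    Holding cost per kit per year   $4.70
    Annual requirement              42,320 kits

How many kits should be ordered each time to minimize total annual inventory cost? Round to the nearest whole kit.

2DS/H = 2·42,320·105/4.7 = 1,890,893.62
EOQ = √1,890,893.62 ≈ 1,375.10

1,375 kits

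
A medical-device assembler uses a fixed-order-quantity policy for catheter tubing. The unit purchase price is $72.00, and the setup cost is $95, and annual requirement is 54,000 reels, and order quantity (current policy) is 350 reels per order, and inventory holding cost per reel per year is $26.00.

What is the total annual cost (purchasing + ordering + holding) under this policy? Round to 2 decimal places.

$3,907,207.14

Orders/yr = 54,000/350 = 154.286; ordering cost = 154.286 × $95 = $14,657.14
Average inventory = 350/2 = 175; holding cost = 175 × $26 = $4,550.00
Purchase cost = D·C = 54,000 × 72 = $3,888,000.00
Total = $14,657.14 + $4,550.00 + $3,888,000.00 = $3,907,207.14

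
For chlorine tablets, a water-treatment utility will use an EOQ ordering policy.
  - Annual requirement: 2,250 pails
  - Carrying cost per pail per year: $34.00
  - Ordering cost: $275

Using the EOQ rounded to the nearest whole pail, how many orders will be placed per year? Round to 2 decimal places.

11.78 orders per year

Q* = √(2·D·S / H) = √(2·2,250·275 / 34) = √36,397.1 ≈ 190.78 → Q = 191
N = D/Q = 2,250/191 ≈ 11.780 orders/yr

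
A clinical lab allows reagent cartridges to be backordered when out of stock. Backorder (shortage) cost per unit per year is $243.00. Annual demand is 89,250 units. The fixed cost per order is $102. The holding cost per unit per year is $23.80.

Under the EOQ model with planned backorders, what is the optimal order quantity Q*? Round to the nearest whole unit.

Basic EOQ = √(2·89,250·102/23.8) = 874.643
Backorder adjustment √((H+b)/b) = √((23.8+243)/243) = 1.0478
Q* = 874.643 × 1.0478 ≈ 916.47

916 units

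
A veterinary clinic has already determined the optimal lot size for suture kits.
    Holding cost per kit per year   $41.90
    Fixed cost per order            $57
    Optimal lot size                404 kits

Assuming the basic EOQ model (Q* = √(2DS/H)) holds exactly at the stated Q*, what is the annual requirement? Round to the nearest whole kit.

59,989 kits per year

From Q* = √(2DS/H) ⇒ Q*² = 2DS/H.
D = Q²H / (2S) = 404² × 41.9 / (2 × 57) = 59,989.04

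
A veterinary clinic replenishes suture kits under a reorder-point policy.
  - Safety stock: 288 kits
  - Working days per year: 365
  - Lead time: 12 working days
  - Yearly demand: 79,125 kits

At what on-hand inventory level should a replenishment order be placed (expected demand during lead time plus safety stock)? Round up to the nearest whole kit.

Daily demand d = 79,125 / 365 = 216.781 kits/day
Demand during lead time = 216.781 × 12 = 2,601.37
Reorder point = 2,601.37 + 288 = 2,889.37 → round up

2,890 kits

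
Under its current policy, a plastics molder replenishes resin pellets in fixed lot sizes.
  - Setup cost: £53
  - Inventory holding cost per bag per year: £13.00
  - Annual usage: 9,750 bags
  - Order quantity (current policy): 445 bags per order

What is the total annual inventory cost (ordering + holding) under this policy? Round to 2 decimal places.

Ordering: D/Q × S = 9,750/445 × £53 = £1,161.24
Holding:  Q/2 × H = 445/2 × £13 = £2,892.50
Total = £1,161.24 + £2,892.50 = £4,053.74

£4,053.74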